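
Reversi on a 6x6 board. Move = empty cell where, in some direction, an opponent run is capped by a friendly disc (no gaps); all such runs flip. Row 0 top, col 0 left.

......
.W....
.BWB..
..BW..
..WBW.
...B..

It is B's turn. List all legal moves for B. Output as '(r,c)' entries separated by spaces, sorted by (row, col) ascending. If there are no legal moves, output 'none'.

(0,0): no bracket -> illegal
(0,1): flips 1 -> legal
(0,2): no bracket -> illegal
(1,0): no bracket -> illegal
(1,2): flips 1 -> legal
(1,3): no bracket -> illegal
(2,0): no bracket -> illegal
(2,4): no bracket -> illegal
(3,1): flips 1 -> legal
(3,4): flips 1 -> legal
(3,5): flips 1 -> legal
(4,1): flips 1 -> legal
(4,5): flips 1 -> legal
(5,1): no bracket -> illegal
(5,2): flips 1 -> legal
(5,4): no bracket -> illegal
(5,5): no bracket -> illegal

Answer: (0,1) (1,2) (3,1) (3,4) (3,5) (4,1) (4,5) (5,2)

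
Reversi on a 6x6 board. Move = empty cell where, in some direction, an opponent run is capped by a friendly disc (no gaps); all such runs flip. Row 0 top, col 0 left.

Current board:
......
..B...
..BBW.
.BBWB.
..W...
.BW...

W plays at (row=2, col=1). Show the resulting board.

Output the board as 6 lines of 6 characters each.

Place W at (2,1); scan 8 dirs for brackets.
Dir NW: first cell '.' (not opp) -> no flip
Dir N: first cell '.' (not opp) -> no flip
Dir NE: opp run (1,2), next='.' -> no flip
Dir W: first cell '.' (not opp) -> no flip
Dir E: opp run (2,2) (2,3) capped by W -> flip
Dir SW: first cell '.' (not opp) -> no flip
Dir S: opp run (3,1), next='.' -> no flip
Dir SE: opp run (3,2), next='.' -> no flip
All flips: (2,2) (2,3)

Answer: ......
..B...
.WWWW.
.BBWB.
..W...
.BW...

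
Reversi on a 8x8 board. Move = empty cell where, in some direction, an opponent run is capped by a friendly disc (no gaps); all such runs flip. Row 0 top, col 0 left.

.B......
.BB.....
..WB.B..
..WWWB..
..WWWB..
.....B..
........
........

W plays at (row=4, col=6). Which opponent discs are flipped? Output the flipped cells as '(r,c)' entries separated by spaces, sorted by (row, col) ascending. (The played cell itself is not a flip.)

Dir NW: opp run (3,5), next='.' -> no flip
Dir N: first cell '.' (not opp) -> no flip
Dir NE: first cell '.' (not opp) -> no flip
Dir W: opp run (4,5) capped by W -> flip
Dir E: first cell '.' (not opp) -> no flip
Dir SW: opp run (5,5), next='.' -> no flip
Dir S: first cell '.' (not opp) -> no flip
Dir SE: first cell '.' (not opp) -> no flip

Answer: (4,5)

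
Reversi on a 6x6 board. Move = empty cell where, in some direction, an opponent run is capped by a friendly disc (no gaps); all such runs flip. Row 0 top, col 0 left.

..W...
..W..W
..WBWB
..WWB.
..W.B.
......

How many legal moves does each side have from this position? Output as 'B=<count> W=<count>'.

Answer: B=8 W=6

Derivation:
-- B to move --
(0,1): flips 1 -> legal
(0,3): no bracket -> illegal
(0,4): no bracket -> illegal
(0,5): flips 1 -> legal
(1,1): flips 2 -> legal
(1,3): no bracket -> illegal
(1,4): flips 1 -> legal
(2,1): flips 1 -> legal
(3,1): flips 2 -> legal
(3,5): no bracket -> illegal
(4,1): flips 1 -> legal
(4,3): flips 1 -> legal
(5,1): no bracket -> illegal
(5,2): no bracket -> illegal
(5,3): no bracket -> illegal
B mobility = 8
-- W to move --
(1,3): flips 1 -> legal
(1,4): flips 1 -> legal
(3,5): flips 2 -> legal
(4,3): no bracket -> illegal
(4,5): flips 2 -> legal
(5,3): no bracket -> illegal
(5,4): flips 2 -> legal
(5,5): flips 1 -> legal
W mobility = 6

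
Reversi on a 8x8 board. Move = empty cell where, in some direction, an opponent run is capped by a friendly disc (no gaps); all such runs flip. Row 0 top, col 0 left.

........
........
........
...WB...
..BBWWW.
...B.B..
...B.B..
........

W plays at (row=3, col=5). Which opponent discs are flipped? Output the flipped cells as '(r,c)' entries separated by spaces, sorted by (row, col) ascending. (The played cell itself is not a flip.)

Dir NW: first cell '.' (not opp) -> no flip
Dir N: first cell '.' (not opp) -> no flip
Dir NE: first cell '.' (not opp) -> no flip
Dir W: opp run (3,4) capped by W -> flip
Dir E: first cell '.' (not opp) -> no flip
Dir SW: first cell 'W' (not opp) -> no flip
Dir S: first cell 'W' (not opp) -> no flip
Dir SE: first cell 'W' (not opp) -> no flip

Answer: (3,4)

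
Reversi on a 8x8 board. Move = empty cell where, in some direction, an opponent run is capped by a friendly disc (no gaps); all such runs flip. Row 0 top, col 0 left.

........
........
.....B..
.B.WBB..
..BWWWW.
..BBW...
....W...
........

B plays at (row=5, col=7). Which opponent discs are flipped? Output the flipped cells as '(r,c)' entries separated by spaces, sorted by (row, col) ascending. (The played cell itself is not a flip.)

Dir NW: opp run (4,6) capped by B -> flip
Dir N: first cell '.' (not opp) -> no flip
Dir NE: edge -> no flip
Dir W: first cell '.' (not opp) -> no flip
Dir E: edge -> no flip
Dir SW: first cell '.' (not opp) -> no flip
Dir S: first cell '.' (not opp) -> no flip
Dir SE: edge -> no flip

Answer: (4,6)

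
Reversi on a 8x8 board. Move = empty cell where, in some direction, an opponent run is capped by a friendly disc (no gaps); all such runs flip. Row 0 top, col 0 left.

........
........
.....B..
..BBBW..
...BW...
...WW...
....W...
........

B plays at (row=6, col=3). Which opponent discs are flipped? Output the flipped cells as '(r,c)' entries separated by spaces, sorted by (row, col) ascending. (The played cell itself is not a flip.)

Dir NW: first cell '.' (not opp) -> no flip
Dir N: opp run (5,3) capped by B -> flip
Dir NE: opp run (5,4), next='.' -> no flip
Dir W: first cell '.' (not opp) -> no flip
Dir E: opp run (6,4), next='.' -> no flip
Dir SW: first cell '.' (not opp) -> no flip
Dir S: first cell '.' (not opp) -> no flip
Dir SE: first cell '.' (not opp) -> no flip

Answer: (5,3)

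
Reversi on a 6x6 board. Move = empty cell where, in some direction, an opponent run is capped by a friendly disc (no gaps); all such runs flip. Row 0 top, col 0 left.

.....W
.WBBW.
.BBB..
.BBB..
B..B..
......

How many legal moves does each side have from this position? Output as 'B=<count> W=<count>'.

-- B to move --
(0,0): flips 1 -> legal
(0,1): flips 1 -> legal
(0,2): no bracket -> illegal
(0,3): no bracket -> illegal
(0,4): no bracket -> illegal
(1,0): flips 1 -> legal
(1,5): flips 1 -> legal
(2,0): no bracket -> illegal
(2,4): no bracket -> illegal
(2,5): no bracket -> illegal
B mobility = 4
-- W to move --
(0,1): no bracket -> illegal
(0,2): no bracket -> illegal
(0,3): no bracket -> illegal
(0,4): no bracket -> illegal
(1,0): no bracket -> illegal
(2,0): no bracket -> illegal
(2,4): no bracket -> illegal
(3,0): no bracket -> illegal
(3,4): no bracket -> illegal
(4,1): flips 4 -> legal
(4,2): no bracket -> illegal
(4,4): flips 2 -> legal
(5,0): no bracket -> illegal
(5,1): no bracket -> illegal
(5,2): no bracket -> illegal
(5,3): no bracket -> illegal
(5,4): no bracket -> illegal
W mobility = 2

Answer: B=4 W=2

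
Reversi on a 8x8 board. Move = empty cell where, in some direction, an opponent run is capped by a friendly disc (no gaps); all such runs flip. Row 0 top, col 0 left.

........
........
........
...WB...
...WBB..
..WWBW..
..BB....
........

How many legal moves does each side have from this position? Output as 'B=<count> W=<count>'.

Answer: B=10 W=8

Derivation:
-- B to move --
(2,2): flips 1 -> legal
(2,3): flips 3 -> legal
(2,4): no bracket -> illegal
(3,2): flips 2 -> legal
(4,1): flips 1 -> legal
(4,2): flips 2 -> legal
(4,6): no bracket -> illegal
(5,1): flips 2 -> legal
(5,6): flips 1 -> legal
(6,1): flips 2 -> legal
(6,4): no bracket -> illegal
(6,5): flips 1 -> legal
(6,6): flips 1 -> legal
B mobility = 10
-- W to move --
(2,3): no bracket -> illegal
(2,4): no bracket -> illegal
(2,5): flips 1 -> legal
(3,5): flips 3 -> legal
(3,6): no bracket -> illegal
(4,6): flips 2 -> legal
(5,1): no bracket -> illegal
(5,6): no bracket -> illegal
(6,1): no bracket -> illegal
(6,4): no bracket -> illegal
(6,5): flips 1 -> legal
(7,1): flips 1 -> legal
(7,2): flips 1 -> legal
(7,3): flips 1 -> legal
(7,4): flips 1 -> legal
W mobility = 8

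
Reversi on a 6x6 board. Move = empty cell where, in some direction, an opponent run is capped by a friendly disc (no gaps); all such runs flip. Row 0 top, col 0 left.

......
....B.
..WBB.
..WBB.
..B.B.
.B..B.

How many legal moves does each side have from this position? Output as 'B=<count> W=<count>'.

-- B to move --
(1,1): flips 1 -> legal
(1,2): flips 2 -> legal
(1,3): no bracket -> illegal
(2,1): flips 1 -> legal
(3,1): flips 1 -> legal
(4,1): flips 1 -> legal
(4,3): no bracket -> illegal
B mobility = 5
-- W to move --
(0,3): no bracket -> illegal
(0,4): no bracket -> illegal
(0,5): flips 2 -> legal
(1,2): no bracket -> illegal
(1,3): no bracket -> illegal
(1,5): no bracket -> illegal
(2,5): flips 2 -> legal
(3,1): no bracket -> illegal
(3,5): flips 2 -> legal
(4,0): no bracket -> illegal
(4,1): no bracket -> illegal
(4,3): no bracket -> illegal
(4,5): no bracket -> illegal
(5,0): no bracket -> illegal
(5,2): flips 1 -> legal
(5,3): no bracket -> illegal
(5,5): flips 2 -> legal
W mobility = 5

Answer: B=5 W=5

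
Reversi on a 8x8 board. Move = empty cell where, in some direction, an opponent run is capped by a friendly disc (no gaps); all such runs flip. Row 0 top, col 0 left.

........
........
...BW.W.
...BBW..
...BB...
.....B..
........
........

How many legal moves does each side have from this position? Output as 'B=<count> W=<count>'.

Answer: B=5 W=5

Derivation:
-- B to move --
(1,3): no bracket -> illegal
(1,4): flips 1 -> legal
(1,5): flips 1 -> legal
(1,6): no bracket -> illegal
(1,7): flips 2 -> legal
(2,5): flips 1 -> legal
(2,7): no bracket -> illegal
(3,6): flips 1 -> legal
(3,7): no bracket -> illegal
(4,5): no bracket -> illegal
(4,6): no bracket -> illegal
B mobility = 5
-- W to move --
(1,2): no bracket -> illegal
(1,3): no bracket -> illegal
(1,4): no bracket -> illegal
(2,2): flips 1 -> legal
(2,5): no bracket -> illegal
(3,2): flips 2 -> legal
(4,2): flips 1 -> legal
(4,5): no bracket -> illegal
(4,6): no bracket -> illegal
(5,2): no bracket -> illegal
(5,3): flips 1 -> legal
(5,4): flips 2 -> legal
(5,6): no bracket -> illegal
(6,4): no bracket -> illegal
(6,5): no bracket -> illegal
(6,6): no bracket -> illegal
W mobility = 5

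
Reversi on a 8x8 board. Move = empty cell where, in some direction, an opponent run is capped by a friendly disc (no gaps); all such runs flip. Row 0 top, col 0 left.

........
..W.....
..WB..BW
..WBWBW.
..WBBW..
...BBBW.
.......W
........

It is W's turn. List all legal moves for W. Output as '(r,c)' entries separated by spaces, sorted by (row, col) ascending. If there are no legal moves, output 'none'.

Answer: (1,4) (1,6) (2,4) (2,5) (5,2) (6,3) (6,4) (6,5) (6,6)

Derivation:
(1,3): no bracket -> illegal
(1,4): flips 1 -> legal
(1,5): no bracket -> illegal
(1,6): flips 1 -> legal
(1,7): no bracket -> illegal
(2,4): flips 2 -> legal
(2,5): flips 2 -> legal
(3,7): no bracket -> illegal
(4,6): no bracket -> illegal
(5,2): flips 4 -> legal
(6,2): no bracket -> illegal
(6,3): flips 1 -> legal
(6,4): flips 3 -> legal
(6,5): flips 3 -> legal
(6,6): flips 3 -> legal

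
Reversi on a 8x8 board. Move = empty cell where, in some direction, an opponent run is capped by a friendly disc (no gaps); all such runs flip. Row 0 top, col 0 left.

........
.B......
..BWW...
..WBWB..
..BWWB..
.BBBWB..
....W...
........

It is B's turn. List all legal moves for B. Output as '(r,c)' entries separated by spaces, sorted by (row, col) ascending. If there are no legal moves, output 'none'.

(1,2): flips 2 -> legal
(1,3): flips 2 -> legal
(1,4): no bracket -> illegal
(1,5): flips 1 -> legal
(2,1): no bracket -> illegal
(2,5): flips 4 -> legal
(3,1): flips 1 -> legal
(4,1): no bracket -> illegal
(6,3): flips 1 -> legal
(6,5): no bracket -> illegal
(7,3): flips 1 -> legal
(7,4): no bracket -> illegal
(7,5): flips 1 -> legal

Answer: (1,2) (1,3) (1,5) (2,5) (3,1) (6,3) (7,3) (7,5)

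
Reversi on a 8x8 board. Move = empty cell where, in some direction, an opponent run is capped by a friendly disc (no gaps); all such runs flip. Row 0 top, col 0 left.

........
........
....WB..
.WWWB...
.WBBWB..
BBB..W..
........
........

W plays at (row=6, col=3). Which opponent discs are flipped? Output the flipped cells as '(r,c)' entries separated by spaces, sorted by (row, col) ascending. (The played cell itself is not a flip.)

Dir NW: opp run (5,2) capped by W -> flip
Dir N: first cell '.' (not opp) -> no flip
Dir NE: first cell '.' (not opp) -> no flip
Dir W: first cell '.' (not opp) -> no flip
Dir E: first cell '.' (not opp) -> no flip
Dir SW: first cell '.' (not opp) -> no flip
Dir S: first cell '.' (not opp) -> no flip
Dir SE: first cell '.' (not opp) -> no flip

Answer: (5,2)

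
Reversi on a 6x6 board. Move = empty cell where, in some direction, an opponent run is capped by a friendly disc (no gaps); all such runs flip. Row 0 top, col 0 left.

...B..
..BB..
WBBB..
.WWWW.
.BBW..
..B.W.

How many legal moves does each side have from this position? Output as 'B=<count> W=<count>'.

Answer: B=6 W=11

Derivation:
-- B to move --
(1,0): no bracket -> illegal
(1,1): no bracket -> illegal
(2,4): flips 1 -> legal
(2,5): flips 2 -> legal
(3,0): no bracket -> illegal
(3,5): no bracket -> illegal
(4,0): flips 1 -> legal
(4,4): flips 2 -> legal
(4,5): flips 1 -> legal
(5,3): flips 2 -> legal
(5,5): no bracket -> illegal
B mobility = 6
-- W to move --
(0,1): flips 2 -> legal
(0,2): flips 2 -> legal
(0,4): flips 2 -> legal
(1,0): flips 1 -> legal
(1,1): flips 2 -> legal
(1,4): flips 1 -> legal
(2,4): flips 3 -> legal
(3,0): no bracket -> illegal
(4,0): flips 2 -> legal
(5,0): flips 1 -> legal
(5,1): flips 2 -> legal
(5,3): flips 1 -> legal
W mobility = 11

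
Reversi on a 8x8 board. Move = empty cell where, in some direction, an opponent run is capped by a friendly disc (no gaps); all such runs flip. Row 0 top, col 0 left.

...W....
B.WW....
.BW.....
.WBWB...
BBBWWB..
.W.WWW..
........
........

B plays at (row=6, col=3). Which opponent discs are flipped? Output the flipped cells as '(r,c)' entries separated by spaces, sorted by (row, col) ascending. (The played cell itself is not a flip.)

Answer: (5,4)

Derivation:
Dir NW: first cell '.' (not opp) -> no flip
Dir N: opp run (5,3) (4,3) (3,3), next='.' -> no flip
Dir NE: opp run (5,4) capped by B -> flip
Dir W: first cell '.' (not opp) -> no flip
Dir E: first cell '.' (not opp) -> no flip
Dir SW: first cell '.' (not opp) -> no flip
Dir S: first cell '.' (not opp) -> no flip
Dir SE: first cell '.' (not opp) -> no flip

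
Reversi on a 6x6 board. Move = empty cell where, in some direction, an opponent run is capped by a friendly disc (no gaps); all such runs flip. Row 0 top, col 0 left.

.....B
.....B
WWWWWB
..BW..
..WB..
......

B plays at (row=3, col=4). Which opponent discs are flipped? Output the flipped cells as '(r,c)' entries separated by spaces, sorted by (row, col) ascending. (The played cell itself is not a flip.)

Answer: (3,3)

Derivation:
Dir NW: opp run (2,3), next='.' -> no flip
Dir N: opp run (2,4), next='.' -> no flip
Dir NE: first cell 'B' (not opp) -> no flip
Dir W: opp run (3,3) capped by B -> flip
Dir E: first cell '.' (not opp) -> no flip
Dir SW: first cell 'B' (not opp) -> no flip
Dir S: first cell '.' (not opp) -> no flip
Dir SE: first cell '.' (not opp) -> no flip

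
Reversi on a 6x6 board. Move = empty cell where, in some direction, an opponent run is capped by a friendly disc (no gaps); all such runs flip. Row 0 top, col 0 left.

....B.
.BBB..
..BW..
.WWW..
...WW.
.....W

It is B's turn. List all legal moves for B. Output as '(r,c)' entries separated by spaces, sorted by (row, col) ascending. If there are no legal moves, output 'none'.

(1,4): no bracket -> illegal
(2,0): no bracket -> illegal
(2,1): no bracket -> illegal
(2,4): flips 1 -> legal
(3,0): no bracket -> illegal
(3,4): flips 1 -> legal
(3,5): no bracket -> illegal
(4,0): flips 1 -> legal
(4,1): no bracket -> illegal
(4,2): flips 1 -> legal
(4,5): no bracket -> illegal
(5,2): no bracket -> illegal
(5,3): flips 3 -> legal
(5,4): no bracket -> illegal

Answer: (2,4) (3,4) (4,0) (4,2) (5,3)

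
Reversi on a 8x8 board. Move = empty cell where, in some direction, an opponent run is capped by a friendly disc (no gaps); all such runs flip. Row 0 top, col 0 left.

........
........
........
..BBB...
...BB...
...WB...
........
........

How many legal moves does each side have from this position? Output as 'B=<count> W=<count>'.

-- B to move --
(4,2): no bracket -> illegal
(5,2): flips 1 -> legal
(6,2): flips 1 -> legal
(6,3): flips 1 -> legal
(6,4): no bracket -> illegal
B mobility = 3
-- W to move --
(2,1): no bracket -> illegal
(2,2): no bracket -> illegal
(2,3): flips 2 -> legal
(2,4): no bracket -> illegal
(2,5): no bracket -> illegal
(3,1): no bracket -> illegal
(3,5): flips 1 -> legal
(4,1): no bracket -> illegal
(4,2): no bracket -> illegal
(4,5): no bracket -> illegal
(5,2): no bracket -> illegal
(5,5): flips 1 -> legal
(6,3): no bracket -> illegal
(6,4): no bracket -> illegal
(6,5): no bracket -> illegal
W mobility = 3

Answer: B=3 W=3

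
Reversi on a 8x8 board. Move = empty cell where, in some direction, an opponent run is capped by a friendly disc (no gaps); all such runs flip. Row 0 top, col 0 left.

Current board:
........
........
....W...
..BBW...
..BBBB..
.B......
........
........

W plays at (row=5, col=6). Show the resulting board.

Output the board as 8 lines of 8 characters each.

Place W at (5,6); scan 8 dirs for brackets.
Dir NW: opp run (4,5) capped by W -> flip
Dir N: first cell '.' (not opp) -> no flip
Dir NE: first cell '.' (not opp) -> no flip
Dir W: first cell '.' (not opp) -> no flip
Dir E: first cell '.' (not opp) -> no flip
Dir SW: first cell '.' (not opp) -> no flip
Dir S: first cell '.' (not opp) -> no flip
Dir SE: first cell '.' (not opp) -> no flip
All flips: (4,5)

Answer: ........
........
....W...
..BBW...
..BBBW..
.B....W.
........
........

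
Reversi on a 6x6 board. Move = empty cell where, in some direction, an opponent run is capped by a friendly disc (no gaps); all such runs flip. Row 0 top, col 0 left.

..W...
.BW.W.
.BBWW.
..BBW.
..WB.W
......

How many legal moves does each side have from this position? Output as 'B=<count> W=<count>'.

-- B to move --
(0,1): no bracket -> illegal
(0,3): flips 1 -> legal
(0,4): no bracket -> illegal
(0,5): flips 2 -> legal
(1,3): flips 2 -> legal
(1,5): flips 1 -> legal
(2,5): flips 3 -> legal
(3,1): no bracket -> illegal
(3,5): flips 1 -> legal
(4,1): flips 1 -> legal
(4,4): no bracket -> illegal
(5,1): flips 1 -> legal
(5,2): flips 1 -> legal
(5,3): no bracket -> illegal
(5,4): no bracket -> illegal
(5,5): no bracket -> illegal
B mobility = 9
-- W to move --
(0,0): no bracket -> illegal
(0,1): no bracket -> illegal
(1,0): flips 1 -> legal
(1,3): no bracket -> illegal
(2,0): flips 3 -> legal
(3,0): flips 1 -> legal
(3,1): flips 2 -> legal
(4,1): flips 1 -> legal
(4,4): flips 1 -> legal
(5,2): flips 1 -> legal
(5,3): flips 2 -> legal
(5,4): no bracket -> illegal
W mobility = 8

Answer: B=9 W=8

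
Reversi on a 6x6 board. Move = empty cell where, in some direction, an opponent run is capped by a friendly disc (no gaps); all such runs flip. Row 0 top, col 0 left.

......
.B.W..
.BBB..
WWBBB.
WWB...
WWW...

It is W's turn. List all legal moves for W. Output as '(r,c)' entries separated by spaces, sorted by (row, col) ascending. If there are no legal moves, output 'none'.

(0,0): no bracket -> illegal
(0,1): flips 2 -> legal
(0,2): no bracket -> illegal
(1,0): no bracket -> illegal
(1,2): flips 4 -> legal
(1,4): flips 2 -> legal
(2,0): no bracket -> illegal
(2,4): flips 2 -> legal
(2,5): no bracket -> illegal
(3,5): flips 3 -> legal
(4,3): flips 3 -> legal
(4,4): no bracket -> illegal
(4,5): no bracket -> illegal
(5,3): flips 1 -> legal

Answer: (0,1) (1,2) (1,4) (2,4) (3,5) (4,3) (5,3)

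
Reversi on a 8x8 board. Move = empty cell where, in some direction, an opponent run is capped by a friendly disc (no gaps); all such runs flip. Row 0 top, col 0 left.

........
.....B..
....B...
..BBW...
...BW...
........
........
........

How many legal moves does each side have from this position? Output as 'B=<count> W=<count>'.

Answer: B=5 W=5

Derivation:
-- B to move --
(2,3): no bracket -> illegal
(2,5): flips 1 -> legal
(3,5): flips 1 -> legal
(4,5): flips 1 -> legal
(5,3): no bracket -> illegal
(5,4): flips 2 -> legal
(5,5): flips 1 -> legal
B mobility = 5
-- W to move --
(0,4): no bracket -> illegal
(0,5): no bracket -> illegal
(0,6): no bracket -> illegal
(1,3): no bracket -> illegal
(1,4): flips 1 -> legal
(1,6): no bracket -> illegal
(2,1): no bracket -> illegal
(2,2): flips 1 -> legal
(2,3): no bracket -> illegal
(2,5): no bracket -> illegal
(2,6): no bracket -> illegal
(3,1): flips 2 -> legal
(3,5): no bracket -> illegal
(4,1): no bracket -> illegal
(4,2): flips 1 -> legal
(5,2): flips 1 -> legal
(5,3): no bracket -> illegal
(5,4): no bracket -> illegal
W mobility = 5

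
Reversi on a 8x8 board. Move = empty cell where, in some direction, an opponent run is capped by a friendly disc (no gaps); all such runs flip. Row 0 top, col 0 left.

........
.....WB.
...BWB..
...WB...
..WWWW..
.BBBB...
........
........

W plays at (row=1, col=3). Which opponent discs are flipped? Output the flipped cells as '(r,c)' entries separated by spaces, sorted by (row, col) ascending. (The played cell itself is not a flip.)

Dir NW: first cell '.' (not opp) -> no flip
Dir N: first cell '.' (not opp) -> no flip
Dir NE: first cell '.' (not opp) -> no flip
Dir W: first cell '.' (not opp) -> no flip
Dir E: first cell '.' (not opp) -> no flip
Dir SW: first cell '.' (not opp) -> no flip
Dir S: opp run (2,3) capped by W -> flip
Dir SE: first cell 'W' (not opp) -> no flip

Answer: (2,3)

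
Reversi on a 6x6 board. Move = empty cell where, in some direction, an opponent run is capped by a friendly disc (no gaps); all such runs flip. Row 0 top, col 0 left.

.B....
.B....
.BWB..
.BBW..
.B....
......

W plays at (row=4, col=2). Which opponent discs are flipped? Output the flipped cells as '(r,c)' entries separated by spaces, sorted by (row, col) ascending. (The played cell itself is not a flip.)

Dir NW: opp run (3,1), next='.' -> no flip
Dir N: opp run (3,2) capped by W -> flip
Dir NE: first cell 'W' (not opp) -> no flip
Dir W: opp run (4,1), next='.' -> no flip
Dir E: first cell '.' (not opp) -> no flip
Dir SW: first cell '.' (not opp) -> no flip
Dir S: first cell '.' (not opp) -> no flip
Dir SE: first cell '.' (not opp) -> no flip

Answer: (3,2)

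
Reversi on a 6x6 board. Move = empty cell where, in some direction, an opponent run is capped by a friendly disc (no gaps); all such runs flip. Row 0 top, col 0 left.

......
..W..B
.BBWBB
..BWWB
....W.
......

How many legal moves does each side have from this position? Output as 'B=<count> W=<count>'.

-- B to move --
(0,1): no bracket -> illegal
(0,2): flips 1 -> legal
(0,3): flips 1 -> legal
(1,1): no bracket -> illegal
(1,3): no bracket -> illegal
(1,4): flips 1 -> legal
(4,2): flips 1 -> legal
(4,3): flips 1 -> legal
(4,5): no bracket -> illegal
(5,3): flips 1 -> legal
(5,4): flips 2 -> legal
(5,5): flips 2 -> legal
B mobility = 8
-- W to move --
(0,4): no bracket -> illegal
(0,5): no bracket -> illegal
(1,0): no bracket -> illegal
(1,1): flips 1 -> legal
(1,3): no bracket -> illegal
(1,4): flips 1 -> legal
(2,0): flips 2 -> legal
(3,0): flips 1 -> legal
(3,1): flips 1 -> legal
(4,1): flips 1 -> legal
(4,2): flips 2 -> legal
(4,3): no bracket -> illegal
(4,5): no bracket -> illegal
W mobility = 7

Answer: B=8 W=7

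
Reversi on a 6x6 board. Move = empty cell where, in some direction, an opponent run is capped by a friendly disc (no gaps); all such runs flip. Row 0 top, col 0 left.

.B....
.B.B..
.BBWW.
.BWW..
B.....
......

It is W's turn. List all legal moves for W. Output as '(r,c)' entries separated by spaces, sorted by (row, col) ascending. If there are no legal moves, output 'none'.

Answer: (0,0) (0,2) (0,3) (1,0) (1,2) (2,0) (3,0)

Derivation:
(0,0): flips 2 -> legal
(0,2): flips 1 -> legal
(0,3): flips 1 -> legal
(0,4): no bracket -> illegal
(1,0): flips 1 -> legal
(1,2): flips 1 -> legal
(1,4): no bracket -> illegal
(2,0): flips 2 -> legal
(3,0): flips 1 -> legal
(4,1): no bracket -> illegal
(4,2): no bracket -> illegal
(5,0): no bracket -> illegal
(5,1): no bracket -> illegal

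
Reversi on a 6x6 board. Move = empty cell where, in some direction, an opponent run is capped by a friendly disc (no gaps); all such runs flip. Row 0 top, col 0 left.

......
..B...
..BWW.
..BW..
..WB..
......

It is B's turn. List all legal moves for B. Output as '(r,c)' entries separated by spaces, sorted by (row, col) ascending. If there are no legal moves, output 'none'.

(1,3): flips 2 -> legal
(1,4): flips 1 -> legal
(1,5): no bracket -> illegal
(2,5): flips 2 -> legal
(3,1): no bracket -> illegal
(3,4): flips 2 -> legal
(3,5): no bracket -> illegal
(4,1): flips 1 -> legal
(4,4): flips 1 -> legal
(5,1): no bracket -> illegal
(5,2): flips 1 -> legal
(5,3): no bracket -> illegal

Answer: (1,3) (1,4) (2,5) (3,4) (4,1) (4,4) (5,2)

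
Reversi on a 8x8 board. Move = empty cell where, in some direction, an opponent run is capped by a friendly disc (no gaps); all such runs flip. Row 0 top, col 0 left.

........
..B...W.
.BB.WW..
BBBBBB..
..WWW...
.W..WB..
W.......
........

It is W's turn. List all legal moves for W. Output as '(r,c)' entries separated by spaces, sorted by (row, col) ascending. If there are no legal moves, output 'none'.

(0,1): no bracket -> illegal
(0,2): flips 3 -> legal
(0,3): no bracket -> illegal
(1,0): flips 2 -> legal
(1,1): flips 2 -> legal
(1,3): no bracket -> illegal
(2,0): flips 1 -> legal
(2,3): flips 1 -> legal
(2,6): flips 1 -> legal
(3,6): no bracket -> illegal
(4,0): no bracket -> illegal
(4,1): no bracket -> illegal
(4,5): flips 1 -> legal
(4,6): flips 1 -> legal
(5,6): flips 1 -> legal
(6,4): no bracket -> illegal
(6,5): no bracket -> illegal
(6,6): flips 1 -> legal

Answer: (0,2) (1,0) (1,1) (2,0) (2,3) (2,6) (4,5) (4,6) (5,6) (6,6)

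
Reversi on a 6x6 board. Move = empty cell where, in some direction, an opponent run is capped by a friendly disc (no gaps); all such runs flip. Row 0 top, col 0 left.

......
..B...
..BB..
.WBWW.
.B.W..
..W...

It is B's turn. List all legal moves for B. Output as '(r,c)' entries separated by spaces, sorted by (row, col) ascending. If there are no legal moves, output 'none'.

(2,0): no bracket -> illegal
(2,1): flips 1 -> legal
(2,4): no bracket -> illegal
(2,5): no bracket -> illegal
(3,0): flips 1 -> legal
(3,5): flips 2 -> legal
(4,0): flips 1 -> legal
(4,2): no bracket -> illegal
(4,4): flips 1 -> legal
(4,5): flips 1 -> legal
(5,1): no bracket -> illegal
(5,3): flips 2 -> legal
(5,4): flips 1 -> legal

Answer: (2,1) (3,0) (3,5) (4,0) (4,4) (4,5) (5,3) (5,4)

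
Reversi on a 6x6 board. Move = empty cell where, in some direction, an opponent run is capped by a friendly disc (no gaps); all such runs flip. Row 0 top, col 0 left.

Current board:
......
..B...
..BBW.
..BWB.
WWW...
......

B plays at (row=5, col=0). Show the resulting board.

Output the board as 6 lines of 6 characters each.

Answer: ......
..B...
..BBW.
..BWB.
WBW...
B.....

Derivation:
Place B at (5,0); scan 8 dirs for brackets.
Dir NW: edge -> no flip
Dir N: opp run (4,0), next='.' -> no flip
Dir NE: opp run (4,1) capped by B -> flip
Dir W: edge -> no flip
Dir E: first cell '.' (not opp) -> no flip
Dir SW: edge -> no flip
Dir S: edge -> no flip
Dir SE: edge -> no flip
All flips: (4,1)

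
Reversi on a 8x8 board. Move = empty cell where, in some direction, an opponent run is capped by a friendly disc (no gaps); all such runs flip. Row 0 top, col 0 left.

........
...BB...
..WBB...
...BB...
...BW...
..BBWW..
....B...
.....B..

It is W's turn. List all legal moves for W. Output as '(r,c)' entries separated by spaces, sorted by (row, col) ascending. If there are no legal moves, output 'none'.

(0,2): no bracket -> illegal
(0,3): no bracket -> illegal
(0,4): flips 4 -> legal
(0,5): no bracket -> illegal
(1,2): no bracket -> illegal
(1,5): no bracket -> illegal
(2,5): flips 2 -> legal
(3,2): flips 1 -> legal
(3,5): no bracket -> illegal
(4,1): no bracket -> illegal
(4,2): flips 1 -> legal
(4,5): no bracket -> illegal
(5,1): flips 2 -> legal
(6,1): no bracket -> illegal
(6,2): flips 1 -> legal
(6,3): no bracket -> illegal
(6,5): no bracket -> illegal
(6,6): no bracket -> illegal
(7,3): flips 1 -> legal
(7,4): flips 1 -> legal
(7,6): no bracket -> illegal

Answer: (0,4) (2,5) (3,2) (4,2) (5,1) (6,2) (7,3) (7,4)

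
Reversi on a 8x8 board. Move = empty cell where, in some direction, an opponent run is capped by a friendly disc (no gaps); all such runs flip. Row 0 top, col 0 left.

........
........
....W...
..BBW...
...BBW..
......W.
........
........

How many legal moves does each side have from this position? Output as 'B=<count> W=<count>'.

Answer: B=5 W=4

Derivation:
-- B to move --
(1,3): no bracket -> illegal
(1,4): flips 2 -> legal
(1,5): flips 1 -> legal
(2,3): no bracket -> illegal
(2,5): flips 1 -> legal
(3,5): flips 1 -> legal
(3,6): no bracket -> illegal
(4,6): flips 1 -> legal
(4,7): no bracket -> illegal
(5,4): no bracket -> illegal
(5,5): no bracket -> illegal
(5,7): no bracket -> illegal
(6,5): no bracket -> illegal
(6,6): no bracket -> illegal
(6,7): no bracket -> illegal
B mobility = 5
-- W to move --
(2,1): no bracket -> illegal
(2,2): no bracket -> illegal
(2,3): no bracket -> illegal
(3,1): flips 2 -> legal
(3,5): no bracket -> illegal
(4,1): no bracket -> illegal
(4,2): flips 3 -> legal
(5,2): flips 1 -> legal
(5,3): no bracket -> illegal
(5,4): flips 1 -> legal
(5,5): no bracket -> illegal
W mobility = 4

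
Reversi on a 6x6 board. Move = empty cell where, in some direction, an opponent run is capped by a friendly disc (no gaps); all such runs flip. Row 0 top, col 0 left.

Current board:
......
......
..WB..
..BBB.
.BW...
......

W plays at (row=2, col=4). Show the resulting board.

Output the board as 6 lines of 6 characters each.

Answer: ......
......
..WWW.
..BWB.
.BW...
......

Derivation:
Place W at (2,4); scan 8 dirs for brackets.
Dir NW: first cell '.' (not opp) -> no flip
Dir N: first cell '.' (not opp) -> no flip
Dir NE: first cell '.' (not opp) -> no flip
Dir W: opp run (2,3) capped by W -> flip
Dir E: first cell '.' (not opp) -> no flip
Dir SW: opp run (3,3) capped by W -> flip
Dir S: opp run (3,4), next='.' -> no flip
Dir SE: first cell '.' (not opp) -> no flip
All flips: (2,3) (3,3)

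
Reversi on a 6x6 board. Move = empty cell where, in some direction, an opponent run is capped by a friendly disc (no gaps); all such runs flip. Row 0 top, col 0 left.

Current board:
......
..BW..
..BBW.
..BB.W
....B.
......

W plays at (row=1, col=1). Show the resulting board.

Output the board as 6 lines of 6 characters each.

Answer: ......
.WWW..
..BBW.
..BB.W
....B.
......

Derivation:
Place W at (1,1); scan 8 dirs for brackets.
Dir NW: first cell '.' (not opp) -> no flip
Dir N: first cell '.' (not opp) -> no flip
Dir NE: first cell '.' (not opp) -> no flip
Dir W: first cell '.' (not opp) -> no flip
Dir E: opp run (1,2) capped by W -> flip
Dir SW: first cell '.' (not opp) -> no flip
Dir S: first cell '.' (not opp) -> no flip
Dir SE: opp run (2,2) (3,3) (4,4), next='.' -> no flip
All flips: (1,2)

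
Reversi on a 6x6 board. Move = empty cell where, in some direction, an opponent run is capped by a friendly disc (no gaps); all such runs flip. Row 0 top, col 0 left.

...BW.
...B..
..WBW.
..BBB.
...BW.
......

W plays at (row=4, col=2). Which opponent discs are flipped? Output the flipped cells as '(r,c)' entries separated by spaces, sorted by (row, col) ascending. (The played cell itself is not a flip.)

Dir NW: first cell '.' (not opp) -> no flip
Dir N: opp run (3,2) capped by W -> flip
Dir NE: opp run (3,3) capped by W -> flip
Dir W: first cell '.' (not opp) -> no flip
Dir E: opp run (4,3) capped by W -> flip
Dir SW: first cell '.' (not opp) -> no flip
Dir S: first cell '.' (not opp) -> no flip
Dir SE: first cell '.' (not opp) -> no flip

Answer: (3,2) (3,3) (4,3)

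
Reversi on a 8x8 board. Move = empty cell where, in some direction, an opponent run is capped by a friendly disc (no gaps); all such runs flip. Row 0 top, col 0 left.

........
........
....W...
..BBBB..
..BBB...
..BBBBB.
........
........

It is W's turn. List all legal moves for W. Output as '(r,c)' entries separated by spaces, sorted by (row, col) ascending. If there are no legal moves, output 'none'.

Answer: (4,6) (5,1) (6,4)

Derivation:
(2,1): no bracket -> illegal
(2,2): no bracket -> illegal
(2,3): no bracket -> illegal
(2,5): no bracket -> illegal
(2,6): no bracket -> illegal
(3,1): no bracket -> illegal
(3,6): no bracket -> illegal
(4,1): no bracket -> illegal
(4,5): no bracket -> illegal
(4,6): flips 1 -> legal
(4,7): no bracket -> illegal
(5,1): flips 2 -> legal
(5,7): no bracket -> illegal
(6,1): no bracket -> illegal
(6,2): no bracket -> illegal
(6,3): no bracket -> illegal
(6,4): flips 3 -> legal
(6,5): no bracket -> illegal
(6,6): no bracket -> illegal
(6,7): no bracket -> illegal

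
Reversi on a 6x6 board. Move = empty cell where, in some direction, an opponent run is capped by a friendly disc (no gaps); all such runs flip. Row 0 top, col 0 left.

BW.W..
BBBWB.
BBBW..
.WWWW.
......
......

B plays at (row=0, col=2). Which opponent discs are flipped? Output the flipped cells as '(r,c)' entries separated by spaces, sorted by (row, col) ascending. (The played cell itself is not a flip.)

Dir NW: edge -> no flip
Dir N: edge -> no flip
Dir NE: edge -> no flip
Dir W: opp run (0,1) capped by B -> flip
Dir E: opp run (0,3), next='.' -> no flip
Dir SW: first cell 'B' (not opp) -> no flip
Dir S: first cell 'B' (not opp) -> no flip
Dir SE: opp run (1,3), next='.' -> no flip

Answer: (0,1)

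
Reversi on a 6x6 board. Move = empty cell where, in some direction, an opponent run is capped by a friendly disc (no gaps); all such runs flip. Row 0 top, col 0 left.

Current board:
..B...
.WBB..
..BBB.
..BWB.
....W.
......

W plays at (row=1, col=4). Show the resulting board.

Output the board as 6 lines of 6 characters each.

Place W at (1,4); scan 8 dirs for brackets.
Dir NW: first cell '.' (not opp) -> no flip
Dir N: first cell '.' (not opp) -> no flip
Dir NE: first cell '.' (not opp) -> no flip
Dir W: opp run (1,3) (1,2) capped by W -> flip
Dir E: first cell '.' (not opp) -> no flip
Dir SW: opp run (2,3) (3,2), next='.' -> no flip
Dir S: opp run (2,4) (3,4) capped by W -> flip
Dir SE: first cell '.' (not opp) -> no flip
All flips: (1,2) (1,3) (2,4) (3,4)

Answer: ..B...
.WWWW.
..BBW.
..BWW.
....W.
......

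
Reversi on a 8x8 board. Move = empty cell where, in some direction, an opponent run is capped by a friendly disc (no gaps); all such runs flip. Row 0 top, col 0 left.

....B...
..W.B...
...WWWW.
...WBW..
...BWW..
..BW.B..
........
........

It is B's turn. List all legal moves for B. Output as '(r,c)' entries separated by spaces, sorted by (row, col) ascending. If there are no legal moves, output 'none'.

(0,1): flips 2 -> legal
(0,2): no bracket -> illegal
(0,3): no bracket -> illegal
(1,1): no bracket -> illegal
(1,3): flips 2 -> legal
(1,5): flips 3 -> legal
(1,6): flips 1 -> legal
(1,7): no bracket -> illegal
(2,1): no bracket -> illegal
(2,2): flips 2 -> legal
(2,7): no bracket -> illegal
(3,2): flips 2 -> legal
(3,6): flips 2 -> legal
(3,7): no bracket -> illegal
(4,2): no bracket -> illegal
(4,6): flips 2 -> legal
(5,4): flips 2 -> legal
(5,6): flips 1 -> legal
(6,2): no bracket -> illegal
(6,3): flips 1 -> legal
(6,4): no bracket -> illegal

Answer: (0,1) (1,3) (1,5) (1,6) (2,2) (3,2) (3,6) (4,6) (5,4) (5,6) (6,3)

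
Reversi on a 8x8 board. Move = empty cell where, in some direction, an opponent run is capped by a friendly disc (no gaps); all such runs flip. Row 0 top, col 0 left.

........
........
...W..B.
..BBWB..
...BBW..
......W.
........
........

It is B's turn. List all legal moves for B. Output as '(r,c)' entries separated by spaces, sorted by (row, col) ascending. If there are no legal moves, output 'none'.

Answer: (1,3) (1,4) (2,4) (2,5) (4,6) (5,5)

Derivation:
(1,2): no bracket -> illegal
(1,3): flips 1 -> legal
(1,4): flips 1 -> legal
(2,2): no bracket -> illegal
(2,4): flips 1 -> legal
(2,5): flips 1 -> legal
(3,6): no bracket -> illegal
(4,6): flips 1 -> legal
(4,7): no bracket -> illegal
(5,4): no bracket -> illegal
(5,5): flips 1 -> legal
(5,7): no bracket -> illegal
(6,5): no bracket -> illegal
(6,6): no bracket -> illegal
(6,7): no bracket -> illegal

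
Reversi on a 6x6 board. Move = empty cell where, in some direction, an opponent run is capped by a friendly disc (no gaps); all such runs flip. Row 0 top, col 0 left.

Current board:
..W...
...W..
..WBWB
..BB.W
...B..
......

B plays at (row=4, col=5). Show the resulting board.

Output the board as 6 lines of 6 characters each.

Place B at (4,5); scan 8 dirs for brackets.
Dir NW: first cell '.' (not opp) -> no flip
Dir N: opp run (3,5) capped by B -> flip
Dir NE: edge -> no flip
Dir W: first cell '.' (not opp) -> no flip
Dir E: edge -> no flip
Dir SW: first cell '.' (not opp) -> no flip
Dir S: first cell '.' (not opp) -> no flip
Dir SE: edge -> no flip
All flips: (3,5)

Answer: ..W...
...W..
..WBWB
..BB.B
...B.B
......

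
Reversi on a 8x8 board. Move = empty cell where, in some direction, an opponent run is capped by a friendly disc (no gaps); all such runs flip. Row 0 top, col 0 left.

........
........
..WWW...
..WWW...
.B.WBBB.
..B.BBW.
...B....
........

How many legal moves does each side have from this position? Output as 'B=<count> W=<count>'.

-- B to move --
(1,1): flips 2 -> legal
(1,2): flips 2 -> legal
(1,3): no bracket -> illegal
(1,4): flips 4 -> legal
(1,5): no bracket -> illegal
(2,1): flips 2 -> legal
(2,5): flips 2 -> legal
(3,1): no bracket -> illegal
(3,5): no bracket -> illegal
(4,2): flips 1 -> legal
(4,7): no bracket -> illegal
(5,3): no bracket -> illegal
(5,7): flips 1 -> legal
(6,5): no bracket -> illegal
(6,6): flips 1 -> legal
(6,7): flips 1 -> legal
B mobility = 9
-- W to move --
(3,0): no bracket -> illegal
(3,1): no bracket -> illegal
(3,5): no bracket -> illegal
(3,6): flips 1 -> legal
(3,7): no bracket -> illegal
(4,0): no bracket -> illegal
(4,2): no bracket -> illegal
(4,7): flips 3 -> legal
(5,0): flips 1 -> legal
(5,1): no bracket -> illegal
(5,3): flips 2 -> legal
(5,7): no bracket -> illegal
(6,1): flips 1 -> legal
(6,2): no bracket -> illegal
(6,4): flips 2 -> legal
(6,5): flips 1 -> legal
(6,6): flips 2 -> legal
(7,2): no bracket -> illegal
(7,3): no bracket -> illegal
(7,4): no bracket -> illegal
W mobility = 8

Answer: B=9 W=8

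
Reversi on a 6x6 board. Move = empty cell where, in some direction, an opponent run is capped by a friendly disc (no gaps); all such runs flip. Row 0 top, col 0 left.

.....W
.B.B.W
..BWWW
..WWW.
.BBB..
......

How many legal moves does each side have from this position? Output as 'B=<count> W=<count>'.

Answer: B=4 W=10

Derivation:
-- B to move --
(0,4): no bracket -> illegal
(1,2): no bracket -> illegal
(1,4): flips 2 -> legal
(2,1): flips 1 -> legal
(3,1): no bracket -> illegal
(3,5): flips 1 -> legal
(4,4): flips 1 -> legal
(4,5): no bracket -> illegal
B mobility = 4
-- W to move --
(0,0): flips 2 -> legal
(0,1): no bracket -> illegal
(0,2): flips 1 -> legal
(0,3): flips 1 -> legal
(0,4): no bracket -> illegal
(1,0): no bracket -> illegal
(1,2): flips 1 -> legal
(1,4): no bracket -> illegal
(2,0): no bracket -> illegal
(2,1): flips 1 -> legal
(3,0): no bracket -> illegal
(3,1): no bracket -> illegal
(4,0): no bracket -> illegal
(4,4): no bracket -> illegal
(5,0): flips 1 -> legal
(5,1): flips 1 -> legal
(5,2): flips 2 -> legal
(5,3): flips 1 -> legal
(5,4): flips 1 -> legal
W mobility = 10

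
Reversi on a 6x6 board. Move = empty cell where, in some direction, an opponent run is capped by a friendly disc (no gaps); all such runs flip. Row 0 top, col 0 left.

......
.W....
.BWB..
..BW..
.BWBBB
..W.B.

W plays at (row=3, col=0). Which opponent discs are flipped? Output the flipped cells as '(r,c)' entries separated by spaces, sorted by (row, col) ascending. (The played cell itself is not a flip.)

Dir NW: edge -> no flip
Dir N: first cell '.' (not opp) -> no flip
Dir NE: opp run (2,1), next='.' -> no flip
Dir W: edge -> no flip
Dir E: first cell '.' (not opp) -> no flip
Dir SW: edge -> no flip
Dir S: first cell '.' (not opp) -> no flip
Dir SE: opp run (4,1) capped by W -> flip

Answer: (4,1)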